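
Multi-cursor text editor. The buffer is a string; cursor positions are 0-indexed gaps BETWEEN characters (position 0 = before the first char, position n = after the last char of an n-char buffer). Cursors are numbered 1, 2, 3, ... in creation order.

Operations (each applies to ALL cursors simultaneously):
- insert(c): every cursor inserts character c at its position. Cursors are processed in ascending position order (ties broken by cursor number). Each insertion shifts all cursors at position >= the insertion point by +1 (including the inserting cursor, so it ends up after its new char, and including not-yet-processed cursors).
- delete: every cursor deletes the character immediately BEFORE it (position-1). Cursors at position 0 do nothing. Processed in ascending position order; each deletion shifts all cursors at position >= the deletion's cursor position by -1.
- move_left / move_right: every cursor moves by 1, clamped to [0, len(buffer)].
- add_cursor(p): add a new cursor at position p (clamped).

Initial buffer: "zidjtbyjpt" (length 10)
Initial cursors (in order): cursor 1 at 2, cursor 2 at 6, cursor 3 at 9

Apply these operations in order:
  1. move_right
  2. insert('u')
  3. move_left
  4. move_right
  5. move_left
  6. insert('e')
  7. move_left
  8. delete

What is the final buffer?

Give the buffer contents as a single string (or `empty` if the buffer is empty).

Answer: zieujtbeujpeu

Derivation:
After op 1 (move_right): buffer="zidjtbyjpt" (len 10), cursors c1@3 c2@7 c3@10, authorship ..........
After op 2 (insert('u')): buffer="zidujtbyujptu" (len 13), cursors c1@4 c2@9 c3@13, authorship ...1....2...3
After op 3 (move_left): buffer="zidujtbyujptu" (len 13), cursors c1@3 c2@8 c3@12, authorship ...1....2...3
After op 4 (move_right): buffer="zidujtbyujptu" (len 13), cursors c1@4 c2@9 c3@13, authorship ...1....2...3
After op 5 (move_left): buffer="zidujtbyujptu" (len 13), cursors c1@3 c2@8 c3@12, authorship ...1....2...3
After op 6 (insert('e')): buffer="zideujtbyeujpteu" (len 16), cursors c1@4 c2@10 c3@15, authorship ...11....22...33
After op 7 (move_left): buffer="zideujtbyeujpteu" (len 16), cursors c1@3 c2@9 c3@14, authorship ...11....22...33
After op 8 (delete): buffer="zieujtbeujpeu" (len 13), cursors c1@2 c2@7 c3@11, authorship ..11...22..33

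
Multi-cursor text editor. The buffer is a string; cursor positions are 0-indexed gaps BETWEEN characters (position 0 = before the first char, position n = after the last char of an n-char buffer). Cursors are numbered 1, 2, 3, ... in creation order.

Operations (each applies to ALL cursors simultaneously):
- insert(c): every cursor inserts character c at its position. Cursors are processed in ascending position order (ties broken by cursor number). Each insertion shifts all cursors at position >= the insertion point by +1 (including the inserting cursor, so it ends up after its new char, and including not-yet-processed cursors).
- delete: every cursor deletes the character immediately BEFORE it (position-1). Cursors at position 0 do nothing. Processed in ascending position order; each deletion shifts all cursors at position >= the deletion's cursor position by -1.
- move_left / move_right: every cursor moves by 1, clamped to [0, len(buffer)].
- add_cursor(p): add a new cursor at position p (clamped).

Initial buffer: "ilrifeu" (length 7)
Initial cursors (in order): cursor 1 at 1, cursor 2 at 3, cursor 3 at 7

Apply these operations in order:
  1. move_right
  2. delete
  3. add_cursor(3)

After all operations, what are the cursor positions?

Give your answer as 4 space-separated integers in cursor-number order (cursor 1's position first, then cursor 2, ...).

After op 1 (move_right): buffer="ilrifeu" (len 7), cursors c1@2 c2@4 c3@7, authorship .......
After op 2 (delete): buffer="irfe" (len 4), cursors c1@1 c2@2 c3@4, authorship ....
After op 3 (add_cursor(3)): buffer="irfe" (len 4), cursors c1@1 c2@2 c4@3 c3@4, authorship ....

Answer: 1 2 4 3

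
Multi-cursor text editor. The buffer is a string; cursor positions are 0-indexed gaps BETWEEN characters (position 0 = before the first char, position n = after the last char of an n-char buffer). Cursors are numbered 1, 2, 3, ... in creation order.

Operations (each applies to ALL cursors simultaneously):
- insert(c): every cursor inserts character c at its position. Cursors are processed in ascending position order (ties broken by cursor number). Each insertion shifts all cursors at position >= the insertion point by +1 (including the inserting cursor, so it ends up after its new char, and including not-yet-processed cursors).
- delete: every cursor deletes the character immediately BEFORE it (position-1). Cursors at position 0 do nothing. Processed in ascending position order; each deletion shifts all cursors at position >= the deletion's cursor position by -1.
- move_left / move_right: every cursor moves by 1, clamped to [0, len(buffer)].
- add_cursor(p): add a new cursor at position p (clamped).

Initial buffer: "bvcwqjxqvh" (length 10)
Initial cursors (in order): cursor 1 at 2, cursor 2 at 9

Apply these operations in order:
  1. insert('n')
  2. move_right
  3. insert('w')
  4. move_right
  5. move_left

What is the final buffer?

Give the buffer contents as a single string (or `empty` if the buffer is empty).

After op 1 (insert('n')): buffer="bvncwqjxqvnh" (len 12), cursors c1@3 c2@11, authorship ..1.......2.
After op 2 (move_right): buffer="bvncwqjxqvnh" (len 12), cursors c1@4 c2@12, authorship ..1.......2.
After op 3 (insert('w')): buffer="bvncwwqjxqvnhw" (len 14), cursors c1@5 c2@14, authorship ..1.1......2.2
After op 4 (move_right): buffer="bvncwwqjxqvnhw" (len 14), cursors c1@6 c2@14, authorship ..1.1......2.2
After op 5 (move_left): buffer="bvncwwqjxqvnhw" (len 14), cursors c1@5 c2@13, authorship ..1.1......2.2

Answer: bvncwwqjxqvnhw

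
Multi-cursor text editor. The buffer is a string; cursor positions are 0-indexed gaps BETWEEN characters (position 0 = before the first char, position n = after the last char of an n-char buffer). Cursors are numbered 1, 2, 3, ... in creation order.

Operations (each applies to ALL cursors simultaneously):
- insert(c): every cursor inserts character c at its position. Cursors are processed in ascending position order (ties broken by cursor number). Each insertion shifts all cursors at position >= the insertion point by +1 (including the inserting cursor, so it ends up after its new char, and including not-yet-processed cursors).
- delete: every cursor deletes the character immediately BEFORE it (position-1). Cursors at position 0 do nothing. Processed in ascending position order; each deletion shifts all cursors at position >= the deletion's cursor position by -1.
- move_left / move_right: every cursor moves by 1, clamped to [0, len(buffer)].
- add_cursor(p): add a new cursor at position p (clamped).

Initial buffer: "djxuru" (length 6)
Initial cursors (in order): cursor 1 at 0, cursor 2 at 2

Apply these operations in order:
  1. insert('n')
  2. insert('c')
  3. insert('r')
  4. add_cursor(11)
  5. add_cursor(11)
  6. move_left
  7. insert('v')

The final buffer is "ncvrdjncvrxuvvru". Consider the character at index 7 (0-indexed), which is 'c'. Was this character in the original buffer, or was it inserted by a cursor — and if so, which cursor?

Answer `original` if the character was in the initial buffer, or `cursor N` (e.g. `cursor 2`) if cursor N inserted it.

After op 1 (insert('n')): buffer="ndjnxuru" (len 8), cursors c1@1 c2@4, authorship 1..2....
After op 2 (insert('c')): buffer="ncdjncxuru" (len 10), cursors c1@2 c2@6, authorship 11..22....
After op 3 (insert('r')): buffer="ncrdjncrxuru" (len 12), cursors c1@3 c2@8, authorship 111..222....
After op 4 (add_cursor(11)): buffer="ncrdjncrxuru" (len 12), cursors c1@3 c2@8 c3@11, authorship 111..222....
After op 5 (add_cursor(11)): buffer="ncrdjncrxuru" (len 12), cursors c1@3 c2@8 c3@11 c4@11, authorship 111..222....
After op 6 (move_left): buffer="ncrdjncrxuru" (len 12), cursors c1@2 c2@7 c3@10 c4@10, authorship 111..222....
After op 7 (insert('v')): buffer="ncvrdjncvrxuvvru" (len 16), cursors c1@3 c2@9 c3@14 c4@14, authorship 1111..2222..34..
Authorship (.=original, N=cursor N): 1 1 1 1 . . 2 2 2 2 . . 3 4 . .
Index 7: author = 2

Answer: cursor 2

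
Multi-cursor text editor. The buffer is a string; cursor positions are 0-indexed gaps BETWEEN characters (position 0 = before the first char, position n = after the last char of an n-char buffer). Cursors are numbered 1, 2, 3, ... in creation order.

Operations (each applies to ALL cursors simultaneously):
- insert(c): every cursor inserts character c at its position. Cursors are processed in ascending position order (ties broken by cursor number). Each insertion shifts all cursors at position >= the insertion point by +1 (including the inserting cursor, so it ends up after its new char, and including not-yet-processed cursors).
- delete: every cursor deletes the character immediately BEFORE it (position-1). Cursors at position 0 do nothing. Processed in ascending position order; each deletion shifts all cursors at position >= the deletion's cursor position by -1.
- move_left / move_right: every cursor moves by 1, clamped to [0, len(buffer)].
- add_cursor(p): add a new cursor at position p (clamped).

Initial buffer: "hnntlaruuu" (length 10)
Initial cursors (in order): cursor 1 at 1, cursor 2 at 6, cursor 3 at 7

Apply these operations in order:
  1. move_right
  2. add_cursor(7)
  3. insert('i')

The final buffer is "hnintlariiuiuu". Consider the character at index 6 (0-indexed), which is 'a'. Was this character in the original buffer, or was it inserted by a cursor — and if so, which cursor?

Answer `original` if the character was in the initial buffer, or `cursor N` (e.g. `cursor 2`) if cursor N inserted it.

Answer: original

Derivation:
After op 1 (move_right): buffer="hnntlaruuu" (len 10), cursors c1@2 c2@7 c3@8, authorship ..........
After op 2 (add_cursor(7)): buffer="hnntlaruuu" (len 10), cursors c1@2 c2@7 c4@7 c3@8, authorship ..........
After op 3 (insert('i')): buffer="hnintlariiuiuu" (len 14), cursors c1@3 c2@10 c4@10 c3@12, authorship ..1.....24.3..
Authorship (.=original, N=cursor N): . . 1 . . . . . 2 4 . 3 . .
Index 6: author = original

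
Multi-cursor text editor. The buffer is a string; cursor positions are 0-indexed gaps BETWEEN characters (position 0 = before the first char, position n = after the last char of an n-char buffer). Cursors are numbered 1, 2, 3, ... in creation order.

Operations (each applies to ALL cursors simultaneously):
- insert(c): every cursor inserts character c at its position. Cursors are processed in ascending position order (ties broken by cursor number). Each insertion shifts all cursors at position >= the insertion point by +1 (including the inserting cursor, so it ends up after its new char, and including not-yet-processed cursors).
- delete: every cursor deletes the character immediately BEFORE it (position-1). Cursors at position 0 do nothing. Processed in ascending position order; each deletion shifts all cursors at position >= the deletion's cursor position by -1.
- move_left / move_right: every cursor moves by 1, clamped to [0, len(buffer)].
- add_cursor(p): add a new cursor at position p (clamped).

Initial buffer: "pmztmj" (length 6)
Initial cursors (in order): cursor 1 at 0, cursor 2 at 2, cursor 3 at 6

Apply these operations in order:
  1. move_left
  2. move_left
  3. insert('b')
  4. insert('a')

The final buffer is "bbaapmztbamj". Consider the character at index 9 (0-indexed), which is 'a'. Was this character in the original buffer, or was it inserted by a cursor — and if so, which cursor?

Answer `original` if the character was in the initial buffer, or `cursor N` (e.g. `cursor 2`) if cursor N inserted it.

After op 1 (move_left): buffer="pmztmj" (len 6), cursors c1@0 c2@1 c3@5, authorship ......
After op 2 (move_left): buffer="pmztmj" (len 6), cursors c1@0 c2@0 c3@4, authorship ......
After op 3 (insert('b')): buffer="bbpmztbmj" (len 9), cursors c1@2 c2@2 c3@7, authorship 12....3..
After op 4 (insert('a')): buffer="bbaapmztbamj" (len 12), cursors c1@4 c2@4 c3@10, authorship 1212....33..
Authorship (.=original, N=cursor N): 1 2 1 2 . . . . 3 3 . .
Index 9: author = 3

Answer: cursor 3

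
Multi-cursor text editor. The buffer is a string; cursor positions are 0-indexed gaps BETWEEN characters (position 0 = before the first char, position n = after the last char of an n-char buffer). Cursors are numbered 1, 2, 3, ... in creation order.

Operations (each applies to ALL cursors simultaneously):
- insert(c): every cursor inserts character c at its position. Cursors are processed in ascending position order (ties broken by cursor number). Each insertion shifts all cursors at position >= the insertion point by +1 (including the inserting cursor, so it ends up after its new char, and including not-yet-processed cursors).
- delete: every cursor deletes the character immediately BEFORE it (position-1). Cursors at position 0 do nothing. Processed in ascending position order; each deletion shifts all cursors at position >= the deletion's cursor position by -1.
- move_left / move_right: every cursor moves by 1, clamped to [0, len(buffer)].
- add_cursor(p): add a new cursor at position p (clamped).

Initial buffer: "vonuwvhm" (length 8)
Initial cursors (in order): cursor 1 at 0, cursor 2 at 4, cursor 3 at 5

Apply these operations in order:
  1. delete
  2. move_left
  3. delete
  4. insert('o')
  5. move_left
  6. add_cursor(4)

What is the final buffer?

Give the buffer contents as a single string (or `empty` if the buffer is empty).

After op 1 (delete): buffer="vonvhm" (len 6), cursors c1@0 c2@3 c3@3, authorship ......
After op 2 (move_left): buffer="vonvhm" (len 6), cursors c1@0 c2@2 c3@2, authorship ......
After op 3 (delete): buffer="nvhm" (len 4), cursors c1@0 c2@0 c3@0, authorship ....
After op 4 (insert('o')): buffer="ooonvhm" (len 7), cursors c1@3 c2@3 c3@3, authorship 123....
After op 5 (move_left): buffer="ooonvhm" (len 7), cursors c1@2 c2@2 c3@2, authorship 123....
After op 6 (add_cursor(4)): buffer="ooonvhm" (len 7), cursors c1@2 c2@2 c3@2 c4@4, authorship 123....

Answer: ooonvhm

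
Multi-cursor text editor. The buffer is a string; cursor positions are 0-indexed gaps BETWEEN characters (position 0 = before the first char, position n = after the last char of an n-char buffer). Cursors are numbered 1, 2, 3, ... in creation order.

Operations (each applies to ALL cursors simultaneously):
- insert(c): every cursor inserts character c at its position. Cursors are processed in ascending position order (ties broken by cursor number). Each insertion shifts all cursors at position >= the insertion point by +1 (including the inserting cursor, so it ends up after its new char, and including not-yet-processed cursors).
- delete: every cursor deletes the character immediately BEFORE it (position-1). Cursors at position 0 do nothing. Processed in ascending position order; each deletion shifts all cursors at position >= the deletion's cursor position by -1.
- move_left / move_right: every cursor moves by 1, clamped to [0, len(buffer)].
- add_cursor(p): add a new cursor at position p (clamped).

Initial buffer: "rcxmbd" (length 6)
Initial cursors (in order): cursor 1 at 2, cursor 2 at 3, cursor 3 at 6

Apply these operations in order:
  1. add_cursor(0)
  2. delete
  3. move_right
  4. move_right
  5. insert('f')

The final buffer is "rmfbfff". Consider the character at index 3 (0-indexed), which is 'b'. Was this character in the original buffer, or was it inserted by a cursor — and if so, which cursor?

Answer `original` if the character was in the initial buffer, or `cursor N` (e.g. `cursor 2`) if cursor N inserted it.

Answer: original

Derivation:
After op 1 (add_cursor(0)): buffer="rcxmbd" (len 6), cursors c4@0 c1@2 c2@3 c3@6, authorship ......
After op 2 (delete): buffer="rmb" (len 3), cursors c4@0 c1@1 c2@1 c3@3, authorship ...
After op 3 (move_right): buffer="rmb" (len 3), cursors c4@1 c1@2 c2@2 c3@3, authorship ...
After op 4 (move_right): buffer="rmb" (len 3), cursors c4@2 c1@3 c2@3 c3@3, authorship ...
After op 5 (insert('f')): buffer="rmfbfff" (len 7), cursors c4@3 c1@7 c2@7 c3@7, authorship ..4.123
Authorship (.=original, N=cursor N): . . 4 . 1 2 3
Index 3: author = original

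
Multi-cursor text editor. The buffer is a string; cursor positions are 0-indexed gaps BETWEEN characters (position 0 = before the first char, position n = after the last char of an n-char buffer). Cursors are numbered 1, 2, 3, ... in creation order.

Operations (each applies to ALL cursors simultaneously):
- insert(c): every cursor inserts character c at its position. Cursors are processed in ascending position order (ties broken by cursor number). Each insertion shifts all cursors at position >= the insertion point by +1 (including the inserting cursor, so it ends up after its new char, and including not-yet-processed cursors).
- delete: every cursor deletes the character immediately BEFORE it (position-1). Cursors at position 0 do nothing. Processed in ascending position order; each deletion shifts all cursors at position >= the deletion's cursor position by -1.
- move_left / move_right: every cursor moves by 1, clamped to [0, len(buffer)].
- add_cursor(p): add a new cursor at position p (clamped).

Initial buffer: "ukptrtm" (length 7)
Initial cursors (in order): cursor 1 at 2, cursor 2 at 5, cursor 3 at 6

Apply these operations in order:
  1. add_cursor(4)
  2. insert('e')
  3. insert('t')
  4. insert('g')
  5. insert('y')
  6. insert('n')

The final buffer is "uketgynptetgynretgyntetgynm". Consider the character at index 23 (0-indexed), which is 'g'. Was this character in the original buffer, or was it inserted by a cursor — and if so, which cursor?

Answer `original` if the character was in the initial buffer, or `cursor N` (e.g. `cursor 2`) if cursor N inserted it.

Answer: cursor 3

Derivation:
After op 1 (add_cursor(4)): buffer="ukptrtm" (len 7), cursors c1@2 c4@4 c2@5 c3@6, authorship .......
After op 2 (insert('e')): buffer="ukepteretem" (len 11), cursors c1@3 c4@6 c2@8 c3@10, authorship ..1..4.2.3.
After op 3 (insert('t')): buffer="uketptetrettetm" (len 15), cursors c1@4 c4@8 c2@11 c3@14, authorship ..11..44.22.33.
After op 4 (insert('g')): buffer="uketgptetgretgtetgm" (len 19), cursors c1@5 c4@10 c2@14 c3@18, authorship ..111..444.222.333.
After op 5 (insert('y')): buffer="uketgyptetgyretgytetgym" (len 23), cursors c1@6 c4@12 c2@17 c3@22, authorship ..1111..4444.2222.3333.
After op 6 (insert('n')): buffer="uketgynptetgynretgyntetgynm" (len 27), cursors c1@7 c4@14 c2@20 c3@26, authorship ..11111..44444.22222.33333.
Authorship (.=original, N=cursor N): . . 1 1 1 1 1 . . 4 4 4 4 4 . 2 2 2 2 2 . 3 3 3 3 3 .
Index 23: author = 3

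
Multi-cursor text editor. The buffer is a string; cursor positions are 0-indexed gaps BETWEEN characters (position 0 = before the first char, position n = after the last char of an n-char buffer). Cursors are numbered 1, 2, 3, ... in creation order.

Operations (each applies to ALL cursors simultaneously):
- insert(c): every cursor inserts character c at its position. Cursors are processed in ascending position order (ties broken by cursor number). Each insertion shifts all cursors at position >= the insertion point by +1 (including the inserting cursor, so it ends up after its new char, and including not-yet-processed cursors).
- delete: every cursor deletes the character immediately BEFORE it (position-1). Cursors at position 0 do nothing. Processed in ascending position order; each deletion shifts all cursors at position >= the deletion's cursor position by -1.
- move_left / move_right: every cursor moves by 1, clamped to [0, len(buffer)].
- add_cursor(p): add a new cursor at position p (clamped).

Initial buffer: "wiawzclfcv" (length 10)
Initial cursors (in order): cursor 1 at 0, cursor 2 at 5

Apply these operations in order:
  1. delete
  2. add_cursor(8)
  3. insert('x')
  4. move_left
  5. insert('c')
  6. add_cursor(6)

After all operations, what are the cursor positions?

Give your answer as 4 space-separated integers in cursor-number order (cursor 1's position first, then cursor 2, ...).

Answer: 1 7 13 6

Derivation:
After op 1 (delete): buffer="wiawclfcv" (len 9), cursors c1@0 c2@4, authorship .........
After op 2 (add_cursor(8)): buffer="wiawclfcv" (len 9), cursors c1@0 c2@4 c3@8, authorship .........
After op 3 (insert('x')): buffer="xwiawxclfcxv" (len 12), cursors c1@1 c2@6 c3@11, authorship 1....2....3.
After op 4 (move_left): buffer="xwiawxclfcxv" (len 12), cursors c1@0 c2@5 c3@10, authorship 1....2....3.
After op 5 (insert('c')): buffer="cxwiawcxclfccxv" (len 15), cursors c1@1 c2@7 c3@13, authorship 11....22....33.
After op 6 (add_cursor(6)): buffer="cxwiawcxclfccxv" (len 15), cursors c1@1 c4@6 c2@7 c3@13, authorship 11....22....33.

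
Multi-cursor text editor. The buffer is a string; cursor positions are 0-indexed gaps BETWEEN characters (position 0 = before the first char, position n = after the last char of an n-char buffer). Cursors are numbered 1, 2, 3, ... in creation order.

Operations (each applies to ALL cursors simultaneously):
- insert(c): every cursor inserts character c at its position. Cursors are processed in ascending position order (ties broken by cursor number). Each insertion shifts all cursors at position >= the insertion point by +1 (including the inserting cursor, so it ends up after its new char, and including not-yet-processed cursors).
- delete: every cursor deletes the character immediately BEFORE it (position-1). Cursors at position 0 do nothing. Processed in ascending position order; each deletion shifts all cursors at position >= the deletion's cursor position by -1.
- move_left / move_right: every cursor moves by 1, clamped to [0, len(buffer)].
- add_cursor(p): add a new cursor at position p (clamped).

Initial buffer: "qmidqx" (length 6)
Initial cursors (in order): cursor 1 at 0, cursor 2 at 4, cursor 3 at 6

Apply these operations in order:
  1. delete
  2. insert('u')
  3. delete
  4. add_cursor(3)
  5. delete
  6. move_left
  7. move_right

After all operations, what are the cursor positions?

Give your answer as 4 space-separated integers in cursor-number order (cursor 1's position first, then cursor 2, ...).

Answer: 1 1 1 1

Derivation:
After op 1 (delete): buffer="qmiq" (len 4), cursors c1@0 c2@3 c3@4, authorship ....
After op 2 (insert('u')): buffer="uqmiuqu" (len 7), cursors c1@1 c2@5 c3@7, authorship 1...2.3
After op 3 (delete): buffer="qmiq" (len 4), cursors c1@0 c2@3 c3@4, authorship ....
After op 4 (add_cursor(3)): buffer="qmiq" (len 4), cursors c1@0 c2@3 c4@3 c3@4, authorship ....
After op 5 (delete): buffer="q" (len 1), cursors c1@0 c2@1 c3@1 c4@1, authorship .
After op 6 (move_left): buffer="q" (len 1), cursors c1@0 c2@0 c3@0 c4@0, authorship .
After op 7 (move_right): buffer="q" (len 1), cursors c1@1 c2@1 c3@1 c4@1, authorship .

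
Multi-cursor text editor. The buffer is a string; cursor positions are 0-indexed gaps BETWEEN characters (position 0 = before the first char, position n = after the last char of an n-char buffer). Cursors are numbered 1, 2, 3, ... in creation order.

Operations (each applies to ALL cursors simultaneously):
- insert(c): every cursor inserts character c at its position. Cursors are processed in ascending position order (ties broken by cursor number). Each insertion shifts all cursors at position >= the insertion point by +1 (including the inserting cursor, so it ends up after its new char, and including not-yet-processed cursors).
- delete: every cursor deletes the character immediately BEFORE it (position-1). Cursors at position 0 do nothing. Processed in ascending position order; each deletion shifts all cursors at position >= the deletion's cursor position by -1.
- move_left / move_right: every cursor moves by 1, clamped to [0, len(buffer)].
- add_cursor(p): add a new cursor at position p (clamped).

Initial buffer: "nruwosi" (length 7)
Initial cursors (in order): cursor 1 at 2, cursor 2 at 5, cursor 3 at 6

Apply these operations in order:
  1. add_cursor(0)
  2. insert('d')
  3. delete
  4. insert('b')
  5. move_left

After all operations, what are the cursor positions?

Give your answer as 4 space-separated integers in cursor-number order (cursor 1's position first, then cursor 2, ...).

After op 1 (add_cursor(0)): buffer="nruwosi" (len 7), cursors c4@0 c1@2 c2@5 c3@6, authorship .......
After op 2 (insert('d')): buffer="dnrduwodsdi" (len 11), cursors c4@1 c1@4 c2@8 c3@10, authorship 4..1...2.3.
After op 3 (delete): buffer="nruwosi" (len 7), cursors c4@0 c1@2 c2@5 c3@6, authorship .......
After op 4 (insert('b')): buffer="bnrbuwobsbi" (len 11), cursors c4@1 c1@4 c2@8 c3@10, authorship 4..1...2.3.
After op 5 (move_left): buffer="bnrbuwobsbi" (len 11), cursors c4@0 c1@3 c2@7 c3@9, authorship 4..1...2.3.

Answer: 3 7 9 0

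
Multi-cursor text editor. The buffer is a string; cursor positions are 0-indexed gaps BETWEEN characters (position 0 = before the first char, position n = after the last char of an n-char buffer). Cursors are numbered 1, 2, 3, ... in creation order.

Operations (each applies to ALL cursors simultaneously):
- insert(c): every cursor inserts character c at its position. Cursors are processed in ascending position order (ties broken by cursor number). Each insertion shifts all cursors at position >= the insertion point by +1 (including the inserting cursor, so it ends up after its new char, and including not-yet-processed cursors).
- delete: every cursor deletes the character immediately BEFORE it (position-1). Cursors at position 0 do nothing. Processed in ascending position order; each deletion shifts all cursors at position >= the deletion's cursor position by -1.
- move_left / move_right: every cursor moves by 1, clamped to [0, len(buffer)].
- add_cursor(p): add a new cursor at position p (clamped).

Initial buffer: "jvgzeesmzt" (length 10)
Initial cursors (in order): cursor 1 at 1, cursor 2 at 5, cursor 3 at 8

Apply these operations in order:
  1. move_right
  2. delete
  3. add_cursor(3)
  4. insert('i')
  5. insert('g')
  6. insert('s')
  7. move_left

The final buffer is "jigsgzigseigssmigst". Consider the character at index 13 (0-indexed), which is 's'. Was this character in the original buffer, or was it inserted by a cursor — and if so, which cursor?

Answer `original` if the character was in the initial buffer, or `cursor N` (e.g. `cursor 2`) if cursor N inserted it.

Answer: original

Derivation:
After op 1 (move_right): buffer="jvgzeesmzt" (len 10), cursors c1@2 c2@6 c3@9, authorship ..........
After op 2 (delete): buffer="jgzesmt" (len 7), cursors c1@1 c2@4 c3@6, authorship .......
After op 3 (add_cursor(3)): buffer="jgzesmt" (len 7), cursors c1@1 c4@3 c2@4 c3@6, authorship .......
After op 4 (insert('i')): buffer="jigzieismit" (len 11), cursors c1@2 c4@5 c2@7 c3@10, authorship .1..4.2..3.
After op 5 (insert('g')): buffer="jiggzigeigsmigt" (len 15), cursors c1@3 c4@7 c2@10 c3@14, authorship .11..44.22..33.
After op 6 (insert('s')): buffer="jigsgzigseigssmigst" (len 19), cursors c1@4 c4@9 c2@13 c3@18, authorship .111..444.222..333.
After op 7 (move_left): buffer="jigsgzigseigssmigst" (len 19), cursors c1@3 c4@8 c2@12 c3@17, authorship .111..444.222..333.
Authorship (.=original, N=cursor N): . 1 1 1 . . 4 4 4 . 2 2 2 . . 3 3 3 .
Index 13: author = original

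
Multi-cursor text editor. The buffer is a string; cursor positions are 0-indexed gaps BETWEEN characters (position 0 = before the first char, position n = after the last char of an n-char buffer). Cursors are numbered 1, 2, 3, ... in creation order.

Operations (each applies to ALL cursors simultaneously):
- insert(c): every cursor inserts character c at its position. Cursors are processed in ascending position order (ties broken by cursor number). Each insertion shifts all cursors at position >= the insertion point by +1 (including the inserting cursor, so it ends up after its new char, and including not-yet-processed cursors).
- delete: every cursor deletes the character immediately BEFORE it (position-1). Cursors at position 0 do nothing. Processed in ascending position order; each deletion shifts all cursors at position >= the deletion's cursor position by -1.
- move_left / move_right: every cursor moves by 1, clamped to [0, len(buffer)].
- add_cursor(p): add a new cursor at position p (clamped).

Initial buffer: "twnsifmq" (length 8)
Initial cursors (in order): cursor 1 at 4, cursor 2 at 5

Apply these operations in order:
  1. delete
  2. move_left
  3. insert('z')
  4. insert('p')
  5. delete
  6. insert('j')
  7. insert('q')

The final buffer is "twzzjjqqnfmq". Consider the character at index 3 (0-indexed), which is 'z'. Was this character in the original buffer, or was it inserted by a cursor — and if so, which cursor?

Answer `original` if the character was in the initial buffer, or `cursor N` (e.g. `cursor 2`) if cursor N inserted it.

After op 1 (delete): buffer="twnfmq" (len 6), cursors c1@3 c2@3, authorship ......
After op 2 (move_left): buffer="twnfmq" (len 6), cursors c1@2 c2@2, authorship ......
After op 3 (insert('z')): buffer="twzznfmq" (len 8), cursors c1@4 c2@4, authorship ..12....
After op 4 (insert('p')): buffer="twzzppnfmq" (len 10), cursors c1@6 c2@6, authorship ..1212....
After op 5 (delete): buffer="twzznfmq" (len 8), cursors c1@4 c2@4, authorship ..12....
After op 6 (insert('j')): buffer="twzzjjnfmq" (len 10), cursors c1@6 c2@6, authorship ..1212....
After op 7 (insert('q')): buffer="twzzjjqqnfmq" (len 12), cursors c1@8 c2@8, authorship ..121212....
Authorship (.=original, N=cursor N): . . 1 2 1 2 1 2 . . . .
Index 3: author = 2

Answer: cursor 2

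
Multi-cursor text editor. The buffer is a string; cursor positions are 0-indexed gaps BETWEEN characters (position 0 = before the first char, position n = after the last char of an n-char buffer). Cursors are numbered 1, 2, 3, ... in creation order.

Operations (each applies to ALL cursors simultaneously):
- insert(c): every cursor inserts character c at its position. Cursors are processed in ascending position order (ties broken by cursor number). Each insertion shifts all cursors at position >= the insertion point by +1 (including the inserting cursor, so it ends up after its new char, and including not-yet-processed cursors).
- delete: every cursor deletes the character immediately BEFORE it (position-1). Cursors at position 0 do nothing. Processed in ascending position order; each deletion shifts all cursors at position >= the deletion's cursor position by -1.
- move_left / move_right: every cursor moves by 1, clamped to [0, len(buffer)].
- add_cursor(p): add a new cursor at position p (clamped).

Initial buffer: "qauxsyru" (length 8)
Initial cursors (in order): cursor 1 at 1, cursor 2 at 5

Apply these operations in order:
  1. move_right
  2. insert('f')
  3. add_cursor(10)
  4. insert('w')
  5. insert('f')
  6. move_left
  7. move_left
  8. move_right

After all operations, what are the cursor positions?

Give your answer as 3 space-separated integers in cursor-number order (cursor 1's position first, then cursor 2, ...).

After op 1 (move_right): buffer="qauxsyru" (len 8), cursors c1@2 c2@6, authorship ........
After op 2 (insert('f')): buffer="qafuxsyfru" (len 10), cursors c1@3 c2@8, authorship ..1....2..
After op 3 (add_cursor(10)): buffer="qafuxsyfru" (len 10), cursors c1@3 c2@8 c3@10, authorship ..1....2..
After op 4 (insert('w')): buffer="qafwuxsyfwruw" (len 13), cursors c1@4 c2@10 c3@13, authorship ..11....22..3
After op 5 (insert('f')): buffer="qafwfuxsyfwfruwf" (len 16), cursors c1@5 c2@12 c3@16, authorship ..111....222..33
After op 6 (move_left): buffer="qafwfuxsyfwfruwf" (len 16), cursors c1@4 c2@11 c3@15, authorship ..111....222..33
After op 7 (move_left): buffer="qafwfuxsyfwfruwf" (len 16), cursors c1@3 c2@10 c3@14, authorship ..111....222..33
After op 8 (move_right): buffer="qafwfuxsyfwfruwf" (len 16), cursors c1@4 c2@11 c3@15, authorship ..111....222..33

Answer: 4 11 15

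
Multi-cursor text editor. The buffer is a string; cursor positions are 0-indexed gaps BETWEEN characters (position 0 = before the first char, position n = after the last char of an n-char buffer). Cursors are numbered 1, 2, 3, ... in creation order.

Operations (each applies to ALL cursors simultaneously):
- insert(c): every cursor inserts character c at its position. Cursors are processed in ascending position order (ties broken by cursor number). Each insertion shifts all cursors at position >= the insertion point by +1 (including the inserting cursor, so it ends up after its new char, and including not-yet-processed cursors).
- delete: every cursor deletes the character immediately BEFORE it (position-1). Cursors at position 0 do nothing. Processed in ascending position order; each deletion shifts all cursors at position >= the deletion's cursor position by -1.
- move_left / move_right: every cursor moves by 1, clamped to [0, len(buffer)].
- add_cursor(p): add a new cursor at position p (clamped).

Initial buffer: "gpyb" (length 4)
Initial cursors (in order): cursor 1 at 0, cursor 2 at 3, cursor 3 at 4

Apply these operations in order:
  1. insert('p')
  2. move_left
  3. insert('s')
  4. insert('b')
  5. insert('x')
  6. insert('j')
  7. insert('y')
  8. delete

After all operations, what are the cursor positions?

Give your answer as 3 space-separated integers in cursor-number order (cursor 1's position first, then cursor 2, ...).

After op 1 (insert('p')): buffer="pgpypbp" (len 7), cursors c1@1 c2@5 c3@7, authorship 1...2.3
After op 2 (move_left): buffer="pgpypbp" (len 7), cursors c1@0 c2@4 c3@6, authorship 1...2.3
After op 3 (insert('s')): buffer="spgpyspbsp" (len 10), cursors c1@1 c2@6 c3@9, authorship 11...22.33
After op 4 (insert('b')): buffer="sbpgpysbpbsbp" (len 13), cursors c1@2 c2@8 c3@12, authorship 111...222.333
After op 5 (insert('x')): buffer="sbxpgpysbxpbsbxp" (len 16), cursors c1@3 c2@10 c3@15, authorship 1111...2222.3333
After op 6 (insert('j')): buffer="sbxjpgpysbxjpbsbxjp" (len 19), cursors c1@4 c2@12 c3@18, authorship 11111...22222.33333
After op 7 (insert('y')): buffer="sbxjypgpysbxjypbsbxjyp" (len 22), cursors c1@5 c2@14 c3@21, authorship 111111...222222.333333
After op 8 (delete): buffer="sbxjpgpysbxjpbsbxjp" (len 19), cursors c1@4 c2@12 c3@18, authorship 11111...22222.33333

Answer: 4 12 18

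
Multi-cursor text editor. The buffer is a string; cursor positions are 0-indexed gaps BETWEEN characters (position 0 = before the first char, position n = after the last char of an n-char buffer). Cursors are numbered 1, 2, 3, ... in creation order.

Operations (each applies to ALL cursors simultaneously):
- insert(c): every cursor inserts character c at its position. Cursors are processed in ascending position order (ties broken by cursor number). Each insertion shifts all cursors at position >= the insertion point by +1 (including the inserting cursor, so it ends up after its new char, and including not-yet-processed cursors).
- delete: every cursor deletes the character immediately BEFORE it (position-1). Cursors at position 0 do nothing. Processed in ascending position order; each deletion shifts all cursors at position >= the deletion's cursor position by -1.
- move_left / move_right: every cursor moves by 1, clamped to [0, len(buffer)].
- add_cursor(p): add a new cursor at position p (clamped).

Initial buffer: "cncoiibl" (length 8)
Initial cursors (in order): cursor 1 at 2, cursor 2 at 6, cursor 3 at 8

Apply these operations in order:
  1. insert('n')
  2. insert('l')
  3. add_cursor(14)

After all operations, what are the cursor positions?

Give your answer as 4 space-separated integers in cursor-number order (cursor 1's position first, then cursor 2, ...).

After op 1 (insert('n')): buffer="cnncoiinbln" (len 11), cursors c1@3 c2@8 c3@11, authorship ..1....2..3
After op 2 (insert('l')): buffer="cnnlcoiinlblnl" (len 14), cursors c1@4 c2@10 c3@14, authorship ..11....22..33
After op 3 (add_cursor(14)): buffer="cnnlcoiinlblnl" (len 14), cursors c1@4 c2@10 c3@14 c4@14, authorship ..11....22..33

Answer: 4 10 14 14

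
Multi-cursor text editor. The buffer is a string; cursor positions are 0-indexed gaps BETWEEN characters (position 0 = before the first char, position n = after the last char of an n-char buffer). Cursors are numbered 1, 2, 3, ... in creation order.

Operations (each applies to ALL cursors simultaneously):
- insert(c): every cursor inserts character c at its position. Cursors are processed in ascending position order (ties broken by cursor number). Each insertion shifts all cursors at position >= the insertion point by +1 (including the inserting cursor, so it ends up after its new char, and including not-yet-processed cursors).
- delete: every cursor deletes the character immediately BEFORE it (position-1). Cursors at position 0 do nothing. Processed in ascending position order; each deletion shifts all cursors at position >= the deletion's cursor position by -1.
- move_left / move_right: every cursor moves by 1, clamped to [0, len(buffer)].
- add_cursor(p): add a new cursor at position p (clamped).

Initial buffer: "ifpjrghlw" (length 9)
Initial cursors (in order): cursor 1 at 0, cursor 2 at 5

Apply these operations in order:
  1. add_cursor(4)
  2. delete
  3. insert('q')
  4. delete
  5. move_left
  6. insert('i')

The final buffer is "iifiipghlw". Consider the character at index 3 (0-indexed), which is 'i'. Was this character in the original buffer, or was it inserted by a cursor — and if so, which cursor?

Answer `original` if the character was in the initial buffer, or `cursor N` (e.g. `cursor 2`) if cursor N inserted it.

Answer: cursor 2

Derivation:
After op 1 (add_cursor(4)): buffer="ifpjrghlw" (len 9), cursors c1@0 c3@4 c2@5, authorship .........
After op 2 (delete): buffer="ifpghlw" (len 7), cursors c1@0 c2@3 c3@3, authorship .......
After op 3 (insert('q')): buffer="qifpqqghlw" (len 10), cursors c1@1 c2@6 c3@6, authorship 1...23....
After op 4 (delete): buffer="ifpghlw" (len 7), cursors c1@0 c2@3 c3@3, authorship .......
After op 5 (move_left): buffer="ifpghlw" (len 7), cursors c1@0 c2@2 c3@2, authorship .......
After op 6 (insert('i')): buffer="iifiipghlw" (len 10), cursors c1@1 c2@5 c3@5, authorship 1..23.....
Authorship (.=original, N=cursor N): 1 . . 2 3 . . . . .
Index 3: author = 2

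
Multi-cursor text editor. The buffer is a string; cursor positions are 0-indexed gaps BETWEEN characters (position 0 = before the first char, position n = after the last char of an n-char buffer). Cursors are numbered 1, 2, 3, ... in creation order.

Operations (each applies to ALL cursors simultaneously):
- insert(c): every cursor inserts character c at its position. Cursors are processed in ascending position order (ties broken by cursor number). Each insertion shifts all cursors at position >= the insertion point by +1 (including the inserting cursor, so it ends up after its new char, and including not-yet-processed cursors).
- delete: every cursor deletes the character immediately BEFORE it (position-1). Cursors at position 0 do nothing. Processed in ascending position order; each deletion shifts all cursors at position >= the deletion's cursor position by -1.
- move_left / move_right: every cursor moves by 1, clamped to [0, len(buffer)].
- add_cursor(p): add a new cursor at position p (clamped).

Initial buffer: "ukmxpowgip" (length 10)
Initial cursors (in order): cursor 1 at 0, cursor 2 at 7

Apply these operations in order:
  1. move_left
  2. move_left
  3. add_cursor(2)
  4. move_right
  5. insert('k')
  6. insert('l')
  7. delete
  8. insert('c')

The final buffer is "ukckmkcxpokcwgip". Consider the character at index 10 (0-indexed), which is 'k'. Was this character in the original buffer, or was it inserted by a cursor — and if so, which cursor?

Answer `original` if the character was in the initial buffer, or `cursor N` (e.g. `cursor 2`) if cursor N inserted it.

Answer: cursor 2

Derivation:
After op 1 (move_left): buffer="ukmxpowgip" (len 10), cursors c1@0 c2@6, authorship ..........
After op 2 (move_left): buffer="ukmxpowgip" (len 10), cursors c1@0 c2@5, authorship ..........
After op 3 (add_cursor(2)): buffer="ukmxpowgip" (len 10), cursors c1@0 c3@2 c2@5, authorship ..........
After op 4 (move_right): buffer="ukmxpowgip" (len 10), cursors c1@1 c3@3 c2@6, authorship ..........
After op 5 (insert('k')): buffer="ukkmkxpokwgip" (len 13), cursors c1@2 c3@5 c2@9, authorship .1..3...2....
After op 6 (insert('l')): buffer="uklkmklxpoklwgip" (len 16), cursors c1@3 c3@7 c2@12, authorship .11..33...22....
After op 7 (delete): buffer="ukkmkxpokwgip" (len 13), cursors c1@2 c3@5 c2@9, authorship .1..3...2....
After op 8 (insert('c')): buffer="ukckmkcxpokcwgip" (len 16), cursors c1@3 c3@7 c2@12, authorship .11..33...22....
Authorship (.=original, N=cursor N): . 1 1 . . 3 3 . . . 2 2 . . . .
Index 10: author = 2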